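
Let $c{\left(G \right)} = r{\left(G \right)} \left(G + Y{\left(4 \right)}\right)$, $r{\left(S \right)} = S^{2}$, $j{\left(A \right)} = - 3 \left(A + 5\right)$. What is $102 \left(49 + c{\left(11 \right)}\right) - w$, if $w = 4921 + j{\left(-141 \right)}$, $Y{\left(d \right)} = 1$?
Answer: $147773$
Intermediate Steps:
$j{\left(A \right)} = -15 - 3 A$ ($j{\left(A \right)} = - 3 \left(5 + A\right) = -15 - 3 A$)
$c{\left(G \right)} = G^{2} \left(1 + G\right)$ ($c{\left(G \right)} = G^{2} \left(G + 1\right) = G^{2} \left(1 + G\right)$)
$w = 5329$ ($w = 4921 - -408 = 4921 + \left(-15 + 423\right) = 4921 + 408 = 5329$)
$102 \left(49 + c{\left(11 \right)}\right) - w = 102 \left(49 + 11^{2} \left(1 + 11\right)\right) - 5329 = 102 \left(49 + 121 \cdot 12\right) - 5329 = 102 \left(49 + 1452\right) - 5329 = 102 \cdot 1501 - 5329 = 153102 - 5329 = 147773$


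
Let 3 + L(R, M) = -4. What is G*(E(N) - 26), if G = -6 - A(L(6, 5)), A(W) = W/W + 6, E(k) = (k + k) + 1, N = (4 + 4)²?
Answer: -1339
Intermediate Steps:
N = 64 (N = 8² = 64)
L(R, M) = -7 (L(R, M) = -3 - 4 = -7)
E(k) = 1 + 2*k (E(k) = 2*k + 1 = 1 + 2*k)
A(W) = 7 (A(W) = 1 + 6 = 7)
G = -13 (G = -6 - 1*7 = -6 - 7 = -13)
G*(E(N) - 26) = -13*((1 + 2*64) - 26) = -13*((1 + 128) - 26) = -13*(129 - 26) = -13*103 = -1339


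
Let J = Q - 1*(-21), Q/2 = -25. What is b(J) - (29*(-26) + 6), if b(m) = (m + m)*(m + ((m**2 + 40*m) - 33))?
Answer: 22846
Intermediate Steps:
Q = -50 (Q = 2*(-25) = -50)
J = -29 (J = -50 - 1*(-21) = -50 + 21 = -29)
b(m) = 2*m*(-33 + m**2 + 41*m) (b(m) = (2*m)*(m + (-33 + m**2 + 40*m)) = (2*m)*(-33 + m**2 + 41*m) = 2*m*(-33 + m**2 + 41*m))
b(J) - (29*(-26) + 6) = 2*(-29)*(-33 + (-29)**2 + 41*(-29)) - (29*(-26) + 6) = 2*(-29)*(-33 + 841 - 1189) - (-754 + 6) = 2*(-29)*(-381) - 1*(-748) = 22098 + 748 = 22846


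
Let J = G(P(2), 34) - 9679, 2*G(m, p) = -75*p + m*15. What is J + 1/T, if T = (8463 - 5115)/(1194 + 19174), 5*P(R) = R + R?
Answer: -9158384/837 ≈ -10942.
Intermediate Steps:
P(R) = 2*R/5 (P(R) = (R + R)/5 = (2*R)/5 = 2*R/5)
G(m, p) = -75*p/2 + 15*m/2 (G(m, p) = (-75*p + m*15)/2 = (-75*p + 15*m)/2 = -75*p/2 + 15*m/2)
J = -10948 (J = (-75/2*34 + 15*((⅖)*2)/2) - 9679 = (-1275 + (15/2)*(⅘)) - 9679 = (-1275 + 6) - 9679 = -1269 - 9679 = -10948)
T = 837/5092 (T = 3348/20368 = 3348*(1/20368) = 837/5092 ≈ 0.16438)
J + 1/T = -10948 + 1/(837/5092) = -10948 + 5092/837 = -9158384/837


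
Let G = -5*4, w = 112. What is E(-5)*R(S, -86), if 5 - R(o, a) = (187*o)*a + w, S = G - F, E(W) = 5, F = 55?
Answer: -6031285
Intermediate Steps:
G = -20
S = -75 (S = -20 - 1*55 = -20 - 55 = -75)
R(o, a) = -107 - 187*a*o (R(o, a) = 5 - ((187*o)*a + 112) = 5 - (187*a*o + 112) = 5 - (112 + 187*a*o) = 5 + (-112 - 187*a*o) = -107 - 187*a*o)
E(-5)*R(S, -86) = 5*(-107 - 187*(-86)*(-75)) = 5*(-107 - 1206150) = 5*(-1206257) = -6031285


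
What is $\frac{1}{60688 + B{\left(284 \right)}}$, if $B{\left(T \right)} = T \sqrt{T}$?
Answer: $\frac{3793}{228757940} - \frac{71 \sqrt{71}}{457515880} \approx 1.5273 \cdot 10^{-5}$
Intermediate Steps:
$B{\left(T \right)} = T^{\frac{3}{2}}$
$\frac{1}{60688 + B{\left(284 \right)}} = \frac{1}{60688 + 284^{\frac{3}{2}}} = \frac{1}{60688 + 568 \sqrt{71}}$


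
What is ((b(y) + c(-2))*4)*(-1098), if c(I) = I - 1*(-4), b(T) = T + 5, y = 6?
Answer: -57096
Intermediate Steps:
b(T) = 5 + T
c(I) = 4 + I (c(I) = I + 4 = 4 + I)
((b(y) + c(-2))*4)*(-1098) = (((5 + 6) + (4 - 2))*4)*(-1098) = ((11 + 2)*4)*(-1098) = (13*4)*(-1098) = 52*(-1098) = -57096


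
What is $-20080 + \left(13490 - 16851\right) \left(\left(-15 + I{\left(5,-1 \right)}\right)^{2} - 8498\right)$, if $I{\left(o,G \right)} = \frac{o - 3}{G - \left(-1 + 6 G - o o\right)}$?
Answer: $\frac{26708077569}{961} \approx 2.7792 \cdot 10^{7}$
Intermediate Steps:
$I{\left(o,G \right)} = \frac{-3 + o}{1 + o^{2} - 5 G}$ ($I{\left(o,G \right)} = \frac{-3 + o}{G - \left(-1 - o^{2} + 6 G\right)} = \frac{-3 + o}{G + \left(1 + o^{2} - 6 G\right)} = \frac{-3 + o}{1 + o^{2} - 5 G}$)
$-20080 + \left(13490 - 16851\right) \left(\left(-15 + I{\left(5,-1 \right)}\right)^{2} - 8498\right) = -20080 + \left(13490 - 16851\right) \left(\left(-15 + \frac{-3 + 5}{1 + 5^{2} - -5}\right)^{2} - 8498\right) = -20080 - 3361 \left(\left(-15 + \frac{1}{1 + 25 + 5} \cdot 2\right)^{2} - 8498\right) = -20080 - 3361 \left(\left(-15 + \frac{1}{31} \cdot 2\right)^{2} - 8498\right) = -20080 - 3361 \left(\left(-15 + \frac{2}{31}\right)^{2} - 8498\right) = -20080 - 3361 \left(\left(- \frac{463}{31}\right)^{2} - 8498\right) = -20080 - 3361 \left(\frac{214369}{961} - 8498\right) = -20080 - - \frac{26727374449}{961} = -20080 + \frac{26727374449}{961} = \frac{26708077569}{961}$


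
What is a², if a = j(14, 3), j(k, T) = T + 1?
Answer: 16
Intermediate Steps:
j(k, T) = 1 + T
a = 4 (a = 1 + 3 = 4)
a² = 4² = 16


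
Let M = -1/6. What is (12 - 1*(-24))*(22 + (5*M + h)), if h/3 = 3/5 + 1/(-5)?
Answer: 4026/5 ≈ 805.20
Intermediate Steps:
M = -1/6 (M = -1*1/6 = -1/6 ≈ -0.16667)
h = 6/5 (h = 3*(3/5 + 1/(-5)) = 3*(3*(1/5) + 1*(-1/5)) = 3*(3/5 - 1/5) = 3*(2/5) = 6/5 ≈ 1.2000)
(12 - 1*(-24))*(22 + (5*M + h)) = (12 - 1*(-24))*(22 + (5*(-1/6) + 6/5)) = (12 + 24)*(22 + (-5/6 + 6/5)) = 36*(22 + 11/30) = 36*(671/30) = 4026/5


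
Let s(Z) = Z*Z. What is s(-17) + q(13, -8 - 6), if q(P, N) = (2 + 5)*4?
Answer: 317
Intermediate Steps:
q(P, N) = 28 (q(P, N) = 7*4 = 28)
s(Z) = Z**2
s(-17) + q(13, -8 - 6) = (-17)**2 + 28 = 289 + 28 = 317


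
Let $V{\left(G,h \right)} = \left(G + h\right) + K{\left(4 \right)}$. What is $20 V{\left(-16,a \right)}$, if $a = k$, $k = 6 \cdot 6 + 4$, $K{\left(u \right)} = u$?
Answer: $560$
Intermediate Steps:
$k = 40$ ($k = 36 + 4 = 40$)
$a = 40$
$V{\left(G,h \right)} = 4 + G + h$ ($V{\left(G,h \right)} = \left(G + h\right) + 4 = 4 + G + h$)
$20 V{\left(-16,a \right)} = 20 \left(4 - 16 + 40\right) = 20 \cdot 28 = 560$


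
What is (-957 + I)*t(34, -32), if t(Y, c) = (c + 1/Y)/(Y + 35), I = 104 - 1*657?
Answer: 820685/1173 ≈ 699.65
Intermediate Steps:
I = -553 (I = 104 - 657 = -553)
t(Y, c) = (c + 1/Y)/(35 + Y)
(-957 + I)*t(34, -32) = (-957 - 553)*((1 + 34*(-32))/(34*(35 + 34))) = -755*(1 - 1088)/(17*69) = -755*(-1087)/(17*69) = -1510*(-1087/2346) = 820685/1173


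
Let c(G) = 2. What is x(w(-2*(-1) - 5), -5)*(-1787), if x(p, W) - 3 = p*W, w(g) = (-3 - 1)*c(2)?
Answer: -76841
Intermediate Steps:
w(g) = -8 (w(g) = (-3 - 1)*2 = -4*2 = -8)
x(p, W) = 3 + W*p (x(p, W) = 3 + p*W = 3 + W*p)
x(w(-2*(-1) - 5), -5)*(-1787) = (3 - 5*(-8))*(-1787) = (3 + 40)*(-1787) = 43*(-1787) = -76841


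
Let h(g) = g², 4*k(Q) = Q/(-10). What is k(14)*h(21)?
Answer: -3087/20 ≈ -154.35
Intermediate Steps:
k(Q) = -Q/40 (k(Q) = (Q/(-10))/4 = (Q*(-⅒))/4 = (-Q/10)/4 = -Q/40)
k(14)*h(21) = -1/40*14*21² = -7/20*441 = -3087/20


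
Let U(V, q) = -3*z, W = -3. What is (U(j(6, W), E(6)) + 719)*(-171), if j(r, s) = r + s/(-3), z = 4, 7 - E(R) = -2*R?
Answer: -120897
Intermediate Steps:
E(R) = 7 + 2*R (E(R) = 7 - (-2)*R = 7 + 2*R)
j(r, s) = r - s/3 (j(r, s) = r + s*(-1/3) = r - s/3)
U(V, q) = -12 (U(V, q) = -3*4 = -12)
(U(j(6, W), E(6)) + 719)*(-171) = (-12 + 719)*(-171) = 707*(-171) = -120897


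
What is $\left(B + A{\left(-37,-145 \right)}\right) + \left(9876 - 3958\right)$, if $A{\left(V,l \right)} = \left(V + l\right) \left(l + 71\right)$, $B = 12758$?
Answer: $32144$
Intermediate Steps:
$A{\left(V,l \right)} = \left(71 + l\right) \left(V + l\right)$ ($A{\left(V,l \right)} = \left(V + l\right) \left(71 + l\right) = \left(71 + l\right) \left(V + l\right)$)
$\left(B + A{\left(-37,-145 \right)}\right) + \left(9876 - 3958\right) = \left(12758 + \left(\left(-145\right)^{2} + 71 \left(-37\right) + 71 \left(-145\right) - -5365\right)\right) + \left(9876 - 3958\right) = \left(12758 + \left(21025 - 2627 - 10295 + 5365\right)\right) + \left(9876 - 3958\right) = \left(12758 + 13468\right) + 5918 = 26226 + 5918 = 32144$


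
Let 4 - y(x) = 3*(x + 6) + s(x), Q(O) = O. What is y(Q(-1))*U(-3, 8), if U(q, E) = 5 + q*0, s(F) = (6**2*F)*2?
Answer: 305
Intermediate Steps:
s(F) = 72*F (s(F) = (36*F)*2 = 72*F)
U(q, E) = 5 (U(q, E) = 5 + 0 = 5)
y(x) = -14 - 75*x (y(x) = 4 - (3*(x + 6) + 72*x) = 4 - (3*(6 + x) + 72*x) = 4 - ((18 + 3*x) + 72*x) = 4 - (18 + 75*x) = 4 + (-18 - 75*x) = -14 - 75*x)
y(Q(-1))*U(-3, 8) = (-14 - 75*(-1))*5 = (-14 + 75)*5 = 61*5 = 305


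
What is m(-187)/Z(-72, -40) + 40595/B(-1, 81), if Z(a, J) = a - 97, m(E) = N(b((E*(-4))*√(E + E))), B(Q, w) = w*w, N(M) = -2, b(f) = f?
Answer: 6873677/1108809 ≈ 6.1992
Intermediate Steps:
B(Q, w) = w²
m(E) = -2
Z(a, J) = -97 + a
m(-187)/Z(-72, -40) + 40595/B(-1, 81) = -2/(-97 - 72) + 40595/(81²) = -2/(-169) + 40595/6561 = -2*(-1/169) + 40595*(1/6561) = 2/169 + 40595/6561 = 6873677/1108809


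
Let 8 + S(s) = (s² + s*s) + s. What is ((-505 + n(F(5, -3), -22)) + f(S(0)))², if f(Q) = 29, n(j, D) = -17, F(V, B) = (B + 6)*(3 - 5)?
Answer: 243049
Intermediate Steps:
F(V, B) = -12 - 2*B (F(V, B) = (6 + B)*(-2) = -12 - 2*B)
S(s) = -8 + s + 2*s² (S(s) = -8 + ((s² + s*s) + s) = -8 + ((s² + s²) + s) = -8 + (2*s² + s) = -8 + (s + 2*s²) = -8 + s + 2*s²)
((-505 + n(F(5, -3), -22)) + f(S(0)))² = ((-505 - 17) + 29)² = (-522 + 29)² = (-493)² = 243049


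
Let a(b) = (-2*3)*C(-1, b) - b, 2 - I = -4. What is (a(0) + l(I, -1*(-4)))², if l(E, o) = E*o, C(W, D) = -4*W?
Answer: 0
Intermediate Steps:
I = 6 (I = 2 - 1*(-4) = 2 + 4 = 6)
a(b) = -24 - b (a(b) = (-2*3)*(-4*(-1)) - b = -6*4 - b = -24 - b)
(a(0) + l(I, -1*(-4)))² = ((-24 - 1*0) + 6*(-1*(-4)))² = ((-24 + 0) + 6*4)² = (-24 + 24)² = 0² = 0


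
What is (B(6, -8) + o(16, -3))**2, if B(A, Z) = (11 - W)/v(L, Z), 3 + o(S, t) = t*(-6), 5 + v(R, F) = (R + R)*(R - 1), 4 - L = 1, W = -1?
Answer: 13689/49 ≈ 279.37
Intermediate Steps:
L = 3 (L = 4 - 1*1 = 4 - 1 = 3)
v(R, F) = -5 + 2*R*(-1 + R) (v(R, F) = -5 + (R + R)*(R - 1) = -5 + (2*R)*(-1 + R) = -5 + 2*R*(-1 + R))
o(S, t) = -3 - 6*t (o(S, t) = -3 + t*(-6) = -3 - 6*t)
B(A, Z) = 12/7 (B(A, Z) = (11 - 1*(-1))/(-5 - 2*3 + 2*3**2) = (11 + 1)/(-5 - 6 + 2*9) = 12/(-5 - 6 + 18) = 12/7)
(B(6, -8) + o(16, -3))**2 = (12/7 + (-3 - 6*(-3)))**2 = (12/7 + (-3 + 18))**2 = (12/7 + 15)**2 = (117/7)**2 = 13689/49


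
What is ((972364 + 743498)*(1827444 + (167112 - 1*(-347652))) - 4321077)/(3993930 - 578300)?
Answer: 4018901382219/3415630 ≈ 1.1766e+6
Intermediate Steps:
((972364 + 743498)*(1827444 + (167112 - 1*(-347652))) - 4321077)/(3993930 - 578300) = (1715862*(1827444 + (167112 + 347652)) - 4321077)/3415630 = (1715862*(1827444 + 514764) - 4321077)*(1/3415630) = (1715862*2342208 - 4321077)*(1/3415630) = (4018905703296 - 4321077)*(1/3415630) = 4018901382219*(1/3415630) = 4018901382219/3415630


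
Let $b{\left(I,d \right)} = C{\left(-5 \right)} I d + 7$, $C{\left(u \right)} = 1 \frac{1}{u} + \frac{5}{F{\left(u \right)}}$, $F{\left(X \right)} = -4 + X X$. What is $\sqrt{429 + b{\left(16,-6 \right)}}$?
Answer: $\frac{2 \sqrt{132405}}{35} \approx 20.793$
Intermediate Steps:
$F{\left(X \right)} = -4 + X^{2}$
$C{\left(u \right)} = \frac{1}{u} + \frac{5}{-4 + u^{2}}$ ($C{\left(u \right)} = 1 \frac{1}{u} + \frac{5}{-4 + u^{2}} = \frac{1}{u} + \frac{5}{-4 + u^{2}}$)
$b{\left(I,d \right)} = 7 + \frac{4 I d}{105}$ ($b{\left(I,d \right)} = \frac{-4 + \left(-5\right)^{2} + 5 \left(-5\right)}{\left(-5\right) \left(-4 + \left(-5\right)^{2}\right)} I d + 7 = - \frac{-4 + 25 - 25}{5 \left(-4 + 25\right)} I d + 7 = \left(- \frac{1}{5}\right) \frac{1}{21} \left(-4\right) I d + 7 = \frac{4 I}{105} d + 7 = \frac{4 I d}{105} + 7 = 7 + \frac{4 I d}{105}$)
$\sqrt{429 + b{\left(16,-6 \right)}} = \sqrt{429 + \left(7 + \frac{4}{105} \cdot 16 \left(-6\right)\right)} = \sqrt{429 + \left(7 - \frac{128}{35}\right)} = \sqrt{429 + \frac{117}{35}} = \sqrt{\frac{15132}{35}} = \frac{2 \sqrt{132405}}{35}$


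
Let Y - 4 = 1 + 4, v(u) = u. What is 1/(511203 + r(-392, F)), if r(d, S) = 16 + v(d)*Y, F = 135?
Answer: 1/507691 ≈ 1.9697e-6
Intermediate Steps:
Y = 9 (Y = 4 + (1 + 4) = 4 + 5 = 9)
r(d, S) = 16 + 9*d (r(d, S) = 16 + d*9 = 16 + 9*d)
1/(511203 + r(-392, F)) = 1/(511203 + (16 + 9*(-392))) = 1/(511203 + (16 - 3528)) = 1/(511203 - 3512) = 1/507691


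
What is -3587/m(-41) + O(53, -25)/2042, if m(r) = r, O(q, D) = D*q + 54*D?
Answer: 7214979/83722 ≈ 86.178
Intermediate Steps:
O(q, D) = 54*D + D*q
-3587/m(-41) + O(53, -25)/2042 = -3587/(-41) - 25*(54 + 53)/2042 = -3587*(-1/41) - 25*107*(1/2042) = 3587/41 - 2675*1/2042 = 3587/41 - 2675/2042 = 7214979/83722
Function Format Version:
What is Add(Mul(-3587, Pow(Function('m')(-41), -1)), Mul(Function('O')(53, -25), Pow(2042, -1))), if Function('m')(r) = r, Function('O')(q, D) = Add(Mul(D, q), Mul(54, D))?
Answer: Rational(7214979, 83722) ≈ 86.178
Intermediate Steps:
Function('O')(q, D) = Add(Mul(54, D), Mul(D, q))
Add(Mul(-3587, Pow(Function('m')(-41), -1)), Mul(Function('O')(53, -25), Pow(2042, -1))) = Add(Mul(-3587, Pow(-41, -1)), Mul(Mul(-25, Add(54, 53)), Pow(2042, -1))) = Add(Mul(-3587, Rational(-1, 41)), Mul(Mul(-25, 107), Rational(1, 2042))) = Add(Rational(3587, 41), Mul(-2675, Rational(1, 2042))) = Add(Rational(3587, 41), Rational(-2675, 2042)) = Rational(7214979, 83722)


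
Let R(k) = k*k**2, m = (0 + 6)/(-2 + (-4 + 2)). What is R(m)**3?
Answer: -19683/512 ≈ -38.443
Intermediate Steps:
m = -3/2 (m = 6/(-2 - 2) = 6/(-4) = 6*(-1/4) = -3/2 ≈ -1.5000)
R(k) = k**3
R(m)**3 = ((-3/2)**3)**3 = (-27/8)**3 = -19683/512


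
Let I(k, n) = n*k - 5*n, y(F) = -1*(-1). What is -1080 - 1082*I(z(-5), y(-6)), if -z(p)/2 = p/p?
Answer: 6494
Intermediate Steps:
y(F) = 1
z(p) = -2 (z(p) = -2*p/p = -2*1 = -2)
I(k, n) = -5*n + k*n (I(k, n) = k*n - 5*n = -5*n + k*n)
-1080 - 1082*I(z(-5), y(-6)) = -1080 - 1082*(-5 - 2) = -1080 - 1082*(-7) = -1080 + 7574 = 6494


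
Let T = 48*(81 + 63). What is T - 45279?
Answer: -38367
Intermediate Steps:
T = 6912 (T = 48*144 = 6912)
T - 45279 = 6912 - 45279 = -38367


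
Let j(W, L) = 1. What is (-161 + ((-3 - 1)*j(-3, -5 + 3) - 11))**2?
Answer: 30976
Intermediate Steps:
(-161 + ((-3 - 1)*j(-3, -5 + 3) - 11))**2 = (-161 + ((-3 - 1)*1 - 11))**2 = (-161 + (-4*1 - 11))**2 = (-161 + (-4 - 11))**2 = (-161 - 15)**2 = (-176)**2 = 30976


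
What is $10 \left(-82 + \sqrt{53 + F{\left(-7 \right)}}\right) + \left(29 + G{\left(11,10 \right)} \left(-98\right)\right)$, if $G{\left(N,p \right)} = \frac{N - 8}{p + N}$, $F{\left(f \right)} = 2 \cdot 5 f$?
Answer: $-805 + 10 i \sqrt{17} \approx -805.0 + 41.231 i$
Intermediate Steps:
$F{\left(f \right)} = 10 f$
$G{\left(N,p \right)} = \frac{-8 + N}{N + p}$
$10 \left(-82 + \sqrt{53 + F{\left(-7 \right)}}\right) + \left(29 + G{\left(11,10 \right)} \left(-98\right)\right) = 10 \left(-82 + \sqrt{53 + 10 \left(-7\right)}\right) + \left(29 + \frac{-8 + 11}{11 + 10} \left(-98\right)\right) = 10 \left(-82 + \sqrt{53 - 70}\right) + \left(29 + \frac{1}{21} \cdot 3 \left(-98\right)\right) = 10 \left(-82 + \sqrt{-17}\right) + \left(29 + \frac{1}{21} \cdot 3 \left(-98\right)\right) = 10 \left(-82 + i \sqrt{17}\right) + \left(29 + \frac{1}{7} \left(-98\right)\right) = \left(-820 + 10 i \sqrt{17}\right) + \left(29 - 14\right) = \left(-820 + 10 i \sqrt{17}\right) + 15 = -805 + 10 i \sqrt{17}$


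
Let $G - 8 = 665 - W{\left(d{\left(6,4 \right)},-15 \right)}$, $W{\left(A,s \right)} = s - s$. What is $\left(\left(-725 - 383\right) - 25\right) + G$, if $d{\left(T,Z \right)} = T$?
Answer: $-460$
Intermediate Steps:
$W{\left(A,s \right)} = 0$
$G = 673$ ($G = 8 + \left(665 - 0\right) = 8 + \left(665 + 0\right) = 8 + 665 = 673$)
$\left(\left(-725 - 383\right) - 25\right) + G = \left(\left(-725 - 383\right) - 25\right) + 673 = \left(-1108 - 25\right) + 673 = -1133 + 673 = -460$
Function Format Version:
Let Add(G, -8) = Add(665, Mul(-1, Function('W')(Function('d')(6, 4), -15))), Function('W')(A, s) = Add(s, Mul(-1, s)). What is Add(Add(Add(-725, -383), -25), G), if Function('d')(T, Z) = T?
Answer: -460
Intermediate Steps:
Function('W')(A, s) = 0
G = 673 (G = Add(8, Add(665, Mul(-1, 0))) = Add(8, Add(665, 0)) = Add(8, 665) = 673)
Add(Add(Add(-725, -383), -25), G) = Add(Add(Add(-725, -383), -25), 673) = Add(Add(-1108, -25), 673) = Add(-1133, 673) = -460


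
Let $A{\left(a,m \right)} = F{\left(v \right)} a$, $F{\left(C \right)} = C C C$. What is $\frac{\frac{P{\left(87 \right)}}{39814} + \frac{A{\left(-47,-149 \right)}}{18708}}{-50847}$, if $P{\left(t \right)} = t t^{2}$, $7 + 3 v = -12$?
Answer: $- \frac{172727679985}{511284087147564} \approx -0.00033783$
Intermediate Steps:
$v = - \frac{19}{3}$ ($v = - \frac{7}{3} + \frac{1}{3} \left(-12\right) = - \frac{7}{3} - 4 = - \frac{19}{3} \approx -6.3333$)
$F{\left(C \right)} = C^{3}$ ($F{\left(C \right)} = C^{2} C = C^{3}$)
$P{\left(t \right)} = t^{3}$
$A{\left(a,m \right)} = - \frac{6859 a}{27}$ ($A{\left(a,m \right)} = \left(- \frac{19}{3}\right)^{3} a = - \frac{6859 a}{27}$)
$\frac{\frac{P{\left(87 \right)}}{39814} + \frac{A{\left(-47,-149 \right)}}{18708}}{-50847} = \frac{\frac{87^{3}}{39814} + \frac{\left(- \frac{6859}{27}\right) \left(-47\right)}{18708}}{-50847} = \left(658503 \cdot \frac{1}{39814} + \frac{322373}{27} \cdot \frac{1}{18708}\right) \left(- \frac{1}{50847}\right) = \left(\frac{658503}{39814} + \frac{322373}{505116}\right) \left(- \frac{1}{50847}\right) = \frac{172727679985}{10055344212} \left(- \frac{1}{50847}\right) = - \frac{172727679985}{511284087147564}$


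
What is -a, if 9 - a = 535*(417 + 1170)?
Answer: 849036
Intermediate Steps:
a = -849036 (a = 9 - 535*(417 + 1170) = 9 - 535*1587 = 9 - 1*849045 = 9 - 849045 = -849036)
-a = -1*(-849036) = 849036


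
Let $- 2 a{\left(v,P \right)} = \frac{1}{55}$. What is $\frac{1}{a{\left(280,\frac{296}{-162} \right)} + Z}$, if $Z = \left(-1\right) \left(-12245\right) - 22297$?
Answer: $- \frac{110}{1105721} \approx -9.9483 \cdot 10^{-5}$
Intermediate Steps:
$Z = -10052$ ($Z = 12245 - 22297 = -10052$)
$a{\left(v,P \right)} = - \frac{1}{110}$ ($a{\left(v,P \right)} = - \frac{1}{2 \cdot 55} = \left(- \frac{1}{2}\right) \frac{1}{55} = - \frac{1}{110}$)
$\frac{1}{a{\left(280,\frac{296}{-162} \right)} + Z} = \frac{1}{- \frac{1}{110} - 10052} = \frac{1}{- \frac{1105721}{110}} = - \frac{110}{1105721}$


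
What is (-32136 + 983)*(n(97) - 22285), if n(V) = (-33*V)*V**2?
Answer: 938966809582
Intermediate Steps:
n(V) = -33*V**3
(-32136 + 983)*(n(97) - 22285) = (-32136 + 983)*(-33*97**3 - 22285) = -31153*(-33*912673 - 22285) = -31153*(-30118209 - 22285) = -31153*(-30140494) = 938966809582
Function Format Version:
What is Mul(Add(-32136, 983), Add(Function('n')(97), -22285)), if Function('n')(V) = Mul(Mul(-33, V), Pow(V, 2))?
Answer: 938966809582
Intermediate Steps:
Function('n')(V) = Mul(-33, Pow(V, 3))
Mul(Add(-32136, 983), Add(Function('n')(97), -22285)) = Mul(Add(-32136, 983), Add(Mul(-33, Pow(97, 3)), -22285)) = Mul(-31153, Add(Mul(-33, 912673), -22285)) = Mul(-31153, Add(-30118209, -22285)) = Mul(-31153, -30140494) = 938966809582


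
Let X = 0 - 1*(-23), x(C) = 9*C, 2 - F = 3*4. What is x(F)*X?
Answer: -2070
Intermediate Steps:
F = -10 (F = 2 - 3*4 = 2 - 1*12 = 2 - 12 = -10)
X = 23 (X = 0 + 23 = 23)
x(F)*X = (9*(-10))*23 = -90*23 = -2070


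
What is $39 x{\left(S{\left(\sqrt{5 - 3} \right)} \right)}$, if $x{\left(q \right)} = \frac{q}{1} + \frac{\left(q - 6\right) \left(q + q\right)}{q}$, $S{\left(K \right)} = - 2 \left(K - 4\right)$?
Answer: $468 - 234 \sqrt{2} \approx 137.07$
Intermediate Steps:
$S{\left(K \right)} = 8 - 2 K$ ($S{\left(K \right)} = - 2 \left(-4 + K\right) = 8 - 2 K$)
$x{\left(q \right)} = -12 + 3 q$ ($x{\left(q \right)} = q 1 + \frac{\left(-6 + q\right) 2 q}{q} = q + \frac{2 q \left(-6 + q\right)}{q} = q + \left(-12 + 2 q\right) = -12 + 3 q$)
$39 x{\left(S{\left(\sqrt{5 - 3} \right)} \right)} = 39 \left(-12 + 3 \left(8 - 2 \sqrt{5 - 3}\right)\right) = 39 \left(-12 + 3 \left(8 - 2 \sqrt{2}\right)\right) = 39 \left(-12 + \left(24 - 6 \sqrt{2}\right)\right) = 39 \left(12 - 6 \sqrt{2}\right) = 468 - 234 \sqrt{2}$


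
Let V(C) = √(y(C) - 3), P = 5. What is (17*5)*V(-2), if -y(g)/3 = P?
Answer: 255*I*√2 ≈ 360.62*I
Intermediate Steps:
y(g) = -15 (y(g) = -3*5 = -15)
V(C) = 3*I*√2 (V(C) = √(-15 - 3) = √(-18) = 3*I*√2)
(17*5)*V(-2) = (17*5)*(3*I*√2) = 85*(3*I*√2) = 255*I*√2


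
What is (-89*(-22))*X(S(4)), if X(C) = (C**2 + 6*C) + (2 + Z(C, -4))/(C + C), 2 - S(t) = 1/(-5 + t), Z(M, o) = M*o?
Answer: 148808/3 ≈ 49603.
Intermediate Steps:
S(t) = 2 - 1/(-5 + t)
X(C) = C**2 + 6*C + (2 - 4*C)/(2*C) (X(C) = (C**2 + 6*C) + (2 + C*(-4))/(C + C) = (C**2 + 6*C) + (2 - 4*C)/((2*C)) = (C**2 + 6*C) + (2 - 4*C)*(1/(2*C)) = (C**2 + 6*C) + (2 - 4*C)/(2*C) = C**2 + 6*C + (2 - 4*C)/(2*C))
(-89*(-22))*X(S(4)) = (-89*(-22))*(-2 + 1/((-11 + 2*4)/(-5 + 4)) + ((-11 + 2*4)/(-5 + 4))**2 + 6*((-11 + 2*4)/(-5 + 4))) = 1958*(-2 + 1/((-11 + 8)/(-1)) + ((-11 + 8)/(-1))**2 + 6*((-11 + 8)/(-1))) = 1958*(-2 + 1/(-1*(-3)) + (-1*(-3))**2 + 6*(-1*(-3))) = 1958*(-2 + 1/3 + 3**2 + 6*3) = 1958*(-2 + 1/3 + 9 + 18) = 1958*(76/3) = 148808/3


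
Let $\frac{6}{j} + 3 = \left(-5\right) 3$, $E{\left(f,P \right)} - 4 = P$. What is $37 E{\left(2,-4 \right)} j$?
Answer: $0$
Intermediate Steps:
$E{\left(f,P \right)} = 4 + P$
$j = - \frac{1}{3}$ ($j = \frac{6}{-3 - 15} = \frac{6}{-18} = 6 \left(- \frac{1}{18}\right) = - \frac{1}{3} \approx -0.33333$)
$37 E{\left(2,-4 \right)} j = 37 \left(4 - 4\right) \left(- \frac{1}{3}\right) = 37 \cdot 0 \left(- \frac{1}{3}\right) = 0 \left(- \frac{1}{3}\right) = 0$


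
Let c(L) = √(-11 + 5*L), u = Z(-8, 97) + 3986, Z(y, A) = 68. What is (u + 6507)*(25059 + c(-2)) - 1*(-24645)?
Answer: 264672744 + 10561*I*√21 ≈ 2.6467e+8 + 48397.0*I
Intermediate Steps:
u = 4054 (u = 68 + 3986 = 4054)
(u + 6507)*(25059 + c(-2)) - 1*(-24645) = (4054 + 6507)*(25059 + √(-11 + 5*(-2))) - 1*(-24645) = 10561*(25059 + √(-11 - 10)) + 24645 = 10561*(25059 + √(-21)) + 24645 = 10561*(25059 + I*√21) + 24645 = (264648099 + 10561*I*√21) + 24645 = 264672744 + 10561*I*√21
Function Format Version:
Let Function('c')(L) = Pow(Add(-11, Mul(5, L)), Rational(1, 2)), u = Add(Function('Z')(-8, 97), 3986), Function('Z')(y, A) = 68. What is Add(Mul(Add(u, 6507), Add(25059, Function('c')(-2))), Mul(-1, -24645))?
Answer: Add(264672744, Mul(10561, I, Pow(21, Rational(1, 2)))) ≈ Add(2.6467e+8, Mul(48397., I))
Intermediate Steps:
u = 4054 (u = Add(68, 3986) = 4054)
Add(Mul(Add(u, 6507), Add(25059, Function('c')(-2))), Mul(-1, -24645)) = Add(Mul(Add(4054, 6507), Add(25059, Pow(Add(-11, Mul(5, -2)), Rational(1, 2)))), Mul(-1, -24645)) = Add(Mul(10561, Add(25059, Pow(Add(-11, -10), Rational(1, 2)))), 24645) = Add(Mul(10561, Add(25059, Pow(-21, Rational(1, 2)))), 24645) = Add(Mul(10561, Add(25059, Mul(I, Pow(21, Rational(1, 2))))), 24645) = Add(Add(264648099, Mul(10561, I, Pow(21, Rational(1, 2)))), 24645) = Add(264672744, Mul(10561, I, Pow(21, Rational(1, 2))))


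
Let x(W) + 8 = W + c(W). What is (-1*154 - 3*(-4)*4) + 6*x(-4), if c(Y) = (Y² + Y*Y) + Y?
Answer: -10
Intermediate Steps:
c(Y) = Y + 2*Y² (c(Y) = (Y² + Y²) + Y = 2*Y² + Y = Y + 2*Y²)
x(W) = -8 + W + W*(1 + 2*W) (x(W) = -8 + (W + W*(1 + 2*W)) = -8 + W + W*(1 + 2*W))
(-1*154 - 3*(-4)*4) + 6*x(-4) = (-1*154 - 3*(-4)*4) + 6*(-8 + 2*(-4) + 2*(-4)²) = (-154 + 12*4) + 6*(-8 - 8 + 2*16) = (-154 + 48) + 6*(-8 - 8 + 32) = -106 + 6*16 = -106 + 96 = -10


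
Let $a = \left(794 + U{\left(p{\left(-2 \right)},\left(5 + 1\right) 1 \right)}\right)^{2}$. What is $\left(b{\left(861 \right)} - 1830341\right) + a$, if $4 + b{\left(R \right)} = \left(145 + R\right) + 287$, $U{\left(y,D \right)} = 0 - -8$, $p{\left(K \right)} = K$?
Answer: $-1185848$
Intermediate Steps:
$U{\left(y,D \right)} = 8$ ($U{\left(y,D \right)} = 0 + 8 = 8$)
$b{\left(R \right)} = 428 + R$ ($b{\left(R \right)} = -4 + \left(\left(145 + R\right) + 287\right) = -4 + \left(432 + R\right) = 428 + R$)
$a = 643204$ ($a = \left(794 + 8\right)^{2} = 802^{2} = 643204$)
$\left(b{\left(861 \right)} - 1830341\right) + a = \left(\left(428 + 861\right) - 1830341\right) + 643204 = \left(1289 - 1830341\right) + 643204 = -1829052 + 643204 = -1185848$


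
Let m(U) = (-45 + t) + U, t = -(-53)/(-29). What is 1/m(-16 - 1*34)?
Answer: -29/2808 ≈ -0.010328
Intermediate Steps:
t = -53/29 (t = -(-53)*(-1)/29 = -1*53/29 = -53/29 ≈ -1.8276)
m(U) = -1358/29 + U (m(U) = (-45 - 53/29) + U = -1358/29 + U)
1/m(-16 - 1*34) = 1/(-1358/29 + (-16 - 1*34)) = 1/(-1358/29 + (-16 - 34)) = 1/(-1358/29 - 50) = 1/(-2808/29) = -29/2808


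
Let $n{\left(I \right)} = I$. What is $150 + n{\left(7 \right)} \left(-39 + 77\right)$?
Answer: $416$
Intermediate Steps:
$150 + n{\left(7 \right)} \left(-39 + 77\right) = 150 + 7 \left(-39 + 77\right) = 150 + 7 \cdot 38 = 150 + 266 = 416$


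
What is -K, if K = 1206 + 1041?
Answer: -2247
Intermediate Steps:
K = 2247
-K = -1*2247 = -2247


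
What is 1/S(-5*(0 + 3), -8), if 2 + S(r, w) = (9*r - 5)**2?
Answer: 1/19598 ≈ 5.1026e-5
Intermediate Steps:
S(r, w) = -2 + (-5 + 9*r)**2 (S(r, w) = -2 + (9*r - 5)**2 = -2 + (-5 + 9*r)**2)
1/S(-5*(0 + 3), -8) = 1/(-2 + (-5 + 9*(-5*(0 + 3)))**2) = 1/(-2 + (-5 + 9*(-5*3))**2) = 1/(-2 + (-5 + 9*(-15))**2) = 1/(-2 + (-5 - 135)**2) = 1/(-2 + (-140)**2) = 1/(-2 + 19600) = 1/19598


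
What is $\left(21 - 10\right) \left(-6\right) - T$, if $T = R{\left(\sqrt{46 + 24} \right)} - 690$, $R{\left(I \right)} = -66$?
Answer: $690$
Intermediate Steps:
$T = -756$ ($T = -66 - 690 = -756$)
$\left(21 - 10\right) \left(-6\right) - T = \left(21 - 10\right) \left(-6\right) - -756 = 11 \left(-6\right) + 756 = -66 + 756 = 690$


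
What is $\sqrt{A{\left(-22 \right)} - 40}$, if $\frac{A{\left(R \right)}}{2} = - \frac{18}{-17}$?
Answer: $\frac{2 i \sqrt{2737}}{17} \approx 6.1549 i$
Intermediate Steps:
$A{\left(R \right)} = \frac{36}{17}$ ($A{\left(R \right)} = 2 \left(- \frac{18}{-17}\right) = 2 \left(\left(-18\right) \left(- \frac{1}{17}\right)\right) = 2 \cdot \frac{18}{17} = \frac{36}{17}$)
$\sqrt{A{\left(-22 \right)} - 40} = \sqrt{\frac{36}{17} - 40} = \sqrt{- \frac{644}{17}} = \frac{2 i \sqrt{2737}}{17}$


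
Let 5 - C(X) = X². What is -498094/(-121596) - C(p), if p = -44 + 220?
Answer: 1883223905/60798 ≈ 30975.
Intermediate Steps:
p = 176
C(X) = 5 - X²
-498094/(-121596) - C(p) = -498094/(-121596) - (5 - 1*176²) = -498094*(-1/121596) - (5 - 1*30976) = 249047/60798 - (5 - 30976) = 249047/60798 - 1*(-30971) = 249047/60798 + 30971 = 1883223905/60798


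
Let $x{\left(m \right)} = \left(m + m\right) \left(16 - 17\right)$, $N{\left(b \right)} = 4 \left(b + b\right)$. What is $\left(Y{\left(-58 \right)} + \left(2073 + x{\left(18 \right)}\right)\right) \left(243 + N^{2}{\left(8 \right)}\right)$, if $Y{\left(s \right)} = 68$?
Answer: $9133595$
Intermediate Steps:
$N{\left(b \right)} = 8 b$ ($N{\left(b \right)} = 4 \cdot 2 b = 8 b$)
$x{\left(m \right)} = - 2 m$ ($x{\left(m \right)} = 2 m \left(-1\right) = - 2 m$)
$\left(Y{\left(-58 \right)} + \left(2073 + x{\left(18 \right)}\right)\right) \left(243 + N^{2}{\left(8 \right)}\right) = \left(68 + \left(2073 - 36\right)\right) \left(243 + \left(8 \cdot 8\right)^{2}\right) = \left(68 + \left(2073 - 36\right)\right) \left(243 + 64^{2}\right) = \left(68 + 2037\right) \left(243 + 4096\right) = 2105 \cdot 4339 = 9133595$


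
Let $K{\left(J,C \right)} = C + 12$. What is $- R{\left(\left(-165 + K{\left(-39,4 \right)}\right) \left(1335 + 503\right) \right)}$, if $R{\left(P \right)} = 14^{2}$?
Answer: $-196$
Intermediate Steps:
$K{\left(J,C \right)} = 12 + C$
$R{\left(P \right)} = 196$
$- R{\left(\left(-165 + K{\left(-39,4 \right)}\right) \left(1335 + 503\right) \right)} = \left(-1\right) 196 = -196$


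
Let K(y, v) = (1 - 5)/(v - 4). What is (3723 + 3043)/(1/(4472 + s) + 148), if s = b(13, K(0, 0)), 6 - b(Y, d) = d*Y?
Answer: 30210190/660821 ≈ 45.716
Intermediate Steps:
K(y, v) = -4/(-4 + v)
b(Y, d) = 6 - Y*d (b(Y, d) = 6 - d*Y = 6 - Y*d)
s = -7 (s = 6 - 1*13*(-4/(-4 + 0)) = 6 - 1*13*(-4/(-4)) = 6 - 1*13*(-4*(-¼)) = 6 - 1*13*1 = 6 - 13 = -7)
(3723 + 3043)/(1/(4472 + s) + 148) = (3723 + 3043)/(1/(4472 - 7) + 148) = 6766/(1/4465 + 148) = 6766/(660821/4465) = 6766*(4465/660821) = 30210190/660821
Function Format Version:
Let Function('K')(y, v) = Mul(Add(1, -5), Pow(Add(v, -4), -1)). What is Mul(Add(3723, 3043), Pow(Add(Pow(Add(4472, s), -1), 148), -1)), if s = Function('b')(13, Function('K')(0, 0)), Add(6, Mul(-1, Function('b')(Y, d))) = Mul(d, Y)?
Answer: Rational(30210190, 660821) ≈ 45.716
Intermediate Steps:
Function('K')(y, v) = Mul(-4, Pow(Add(-4, v), -1))
Function('b')(Y, d) = Add(6, Mul(-1, Y, d)) (Function('b')(Y, d) = Add(6, Mul(-1, Mul(d, Y))) = Add(6, Mul(-1, Mul(Y, d))) = Add(6, Mul(-1, Y, d)))
s = -7 (s = Add(6, Mul(-1, 13, Mul(-4, Pow(Add(-4, 0), -1)))) = Add(6, Mul(-1, 13, Mul(-4, Pow(-4, -1)))) = Add(6, Mul(-1, 13, Mul(-4, Rational(-1, 4)))) = Add(6, Mul(-1, 13, 1)) = Add(6, -13) = -7)
Mul(Add(3723, 3043), Pow(Add(Pow(Add(4472, s), -1), 148), -1)) = Mul(Add(3723, 3043), Pow(Add(Pow(Add(4472, -7), -1), 148), -1)) = Mul(6766, Pow(Add(Pow(4465, -1), 148), -1)) = Mul(6766, Pow(Add(Rational(1, 4465), 148), -1)) = Mul(6766, Pow(Rational(660821, 4465), -1)) = Mul(6766, Rational(4465, 660821)) = Rational(30210190, 660821)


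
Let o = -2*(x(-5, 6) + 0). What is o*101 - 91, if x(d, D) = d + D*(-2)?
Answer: 3343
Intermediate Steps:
x(d, D) = d - 2*D
o = 34 (o = -2*((-5 - 2*6) + 0) = -2*((-5 - 12) + 0) = -2*(-17 + 0) = -2*(-17) = 34)
o*101 - 91 = 34*101 - 91 = 3434 - 91 = 3343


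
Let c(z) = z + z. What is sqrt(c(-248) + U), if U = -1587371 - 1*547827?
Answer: I*sqrt(2135694) ≈ 1461.4*I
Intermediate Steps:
c(z) = 2*z
U = -2135198 (U = -1587371 - 547827 = -2135198)
sqrt(c(-248) + U) = sqrt(2*(-248) - 2135198) = sqrt(-496 - 2135198) = sqrt(-2135694) = I*sqrt(2135694)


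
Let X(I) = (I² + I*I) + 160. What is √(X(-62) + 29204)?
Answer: 2*√9263 ≈ 192.49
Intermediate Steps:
X(I) = 160 + 2*I² (X(I) = (I² + I²) + 160 = 2*I² + 160 = 160 + 2*I²)
√(X(-62) + 29204) = √((160 + 2*(-62)²) + 29204) = √((160 + 2*3844) + 29204) = √((160 + 7688) + 29204) = √(7848 + 29204) = √37052 = 2*√9263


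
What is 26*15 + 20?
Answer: 410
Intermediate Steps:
26*15 + 20 = 390 + 20 = 410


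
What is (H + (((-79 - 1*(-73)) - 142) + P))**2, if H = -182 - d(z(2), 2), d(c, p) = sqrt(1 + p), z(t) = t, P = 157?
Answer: (173 + sqrt(3))**2 ≈ 30531.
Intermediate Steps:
H = -182 - sqrt(3) (H = -182 - sqrt(1 + 2) = -182 - sqrt(3) ≈ -183.73)
(H + (((-79 - 1*(-73)) - 142) + P))**2 = ((-182 - sqrt(3)) + (((-79 - 1*(-73)) - 142) + 157))**2 = ((-182 - sqrt(3)) + (((-79 + 73) - 142) + 157))**2 = ((-182 - sqrt(3)) + ((-6 - 142) + 157))**2 = ((-182 - sqrt(3)) + (-148 + 157))**2 = ((-182 - sqrt(3)) + 9)**2 = (-173 - sqrt(3))**2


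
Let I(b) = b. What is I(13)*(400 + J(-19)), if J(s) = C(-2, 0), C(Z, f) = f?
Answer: 5200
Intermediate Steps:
J(s) = 0
I(13)*(400 + J(-19)) = 13*(400 + 0) = 13*400 = 5200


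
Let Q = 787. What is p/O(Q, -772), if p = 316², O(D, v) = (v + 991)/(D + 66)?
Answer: 85177168/219 ≈ 3.8894e+5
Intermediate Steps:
O(D, v) = (991 + v)/(66 + D)
p = 99856
p/O(Q, -772) = 99856/(((991 - 772)/(66 + 787))) = 99856/((219/853)) = 99856/(((1/853)*219)) = 99856/(219/853) = 99856*(853/219) = 85177168/219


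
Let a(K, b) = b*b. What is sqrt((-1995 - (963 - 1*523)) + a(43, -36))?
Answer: I*sqrt(1139) ≈ 33.749*I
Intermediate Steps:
a(K, b) = b**2
sqrt((-1995 - (963 - 1*523)) + a(43, -36)) = sqrt((-1995 - (963 - 1*523)) + (-36)**2) = sqrt((-1995 - (963 - 523)) + 1296) = sqrt((-1995 - 1*440) + 1296) = sqrt((-1995 - 440) + 1296) = sqrt(-2435 + 1296) = sqrt(-1139) = I*sqrt(1139)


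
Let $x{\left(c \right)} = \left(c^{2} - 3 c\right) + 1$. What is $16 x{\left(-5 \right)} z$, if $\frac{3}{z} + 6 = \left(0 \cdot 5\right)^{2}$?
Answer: $-328$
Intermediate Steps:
$x{\left(c \right)} = 1 + c^{2} - 3 c$
$z = - \frac{1}{2}$ ($z = \frac{3}{-6 + \left(0 \cdot 5\right)^{2}} = \frac{3}{-6 + 0^{2}} = \frac{3}{-6 + 0} = \frac{3}{-6} = 3 \left(- \frac{1}{6}\right) = - \frac{1}{2} \approx -0.5$)
$16 x{\left(-5 \right)} z = 16 \left(1 + \left(-5\right)^{2} - -15\right) \left(- \frac{1}{2}\right) = 16 \left(1 + 25 + 15\right) \left(- \frac{1}{2}\right) = 16 \cdot 41 \left(- \frac{1}{2}\right) = 656 \left(- \frac{1}{2}\right) = -328$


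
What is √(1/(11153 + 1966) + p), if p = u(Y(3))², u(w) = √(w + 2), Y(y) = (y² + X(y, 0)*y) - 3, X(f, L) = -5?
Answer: 2*I*√301186002/13119 ≈ 2.6457*I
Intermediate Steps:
Y(y) = -3 + y² - 5*y (Y(y) = (y² - 5*y) - 3 = -3 + y² - 5*y)
u(w) = √(2 + w)
p = -7 (p = (√(2 + (-3 + 3² - 5*3)))² = (√(2 + (-3 + 9 - 15)))² = (√(2 - 9))² = (√(-7))² = (I*√7)² = -7)
√(1/(11153 + 1966) + p) = √(1/(11153 + 1966) - 7) = √(1/13119 - 7) = √(-91832/13119) = 2*I*√301186002/13119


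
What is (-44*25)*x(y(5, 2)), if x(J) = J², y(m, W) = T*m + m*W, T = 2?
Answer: -440000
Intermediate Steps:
y(m, W) = 2*m + W*m (y(m, W) = 2*m + m*W = 2*m + W*m)
(-44*25)*x(y(5, 2)) = (-44*25)*(5*(2 + 2))² = -1100*(5*4)² = -1100*20² = -1100*400 = -440000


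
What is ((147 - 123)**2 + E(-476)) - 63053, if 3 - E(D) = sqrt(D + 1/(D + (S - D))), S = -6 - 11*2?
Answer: -62474 - 3*I*sqrt(10367)/14 ≈ -62474.0 - 21.818*I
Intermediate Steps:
S = -28 (S = -6 - 22 = -28)
E(D) = 3 - sqrt(-1/28 + D) (E(D) = 3 - sqrt(D + 1/(D + (-28 - D))) = 3 - sqrt(D + 1/(-28)) = 3 - sqrt(D - 1/28) = 3 - sqrt(-1/28 + D))
((147 - 123)**2 + E(-476)) - 63053 = ((147 - 123)**2 + (3 - sqrt(-7 + 196*(-476))/14)) - 63053 = (24**2 + (3 - sqrt(-7 - 93296)/14)) - 63053 = (576 + (3 - 3*I*sqrt(10367)/14)) - 63053 = (579 - 3*I*sqrt(10367)/14) - 63053 = -62474 - 3*I*sqrt(10367)/14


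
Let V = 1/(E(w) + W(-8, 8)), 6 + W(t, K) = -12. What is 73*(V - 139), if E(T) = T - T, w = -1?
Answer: -182719/18 ≈ -10151.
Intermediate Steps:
W(t, K) = -18 (W(t, K) = -6 - 12 = -18)
E(T) = 0
V = -1/18 (V = 1/(0 - 18) = 1/(-18) = -1/18 ≈ -0.055556)
73*(V - 139) = 73*(-1/18 - 139) = 73*(-2503/18) = -182719/18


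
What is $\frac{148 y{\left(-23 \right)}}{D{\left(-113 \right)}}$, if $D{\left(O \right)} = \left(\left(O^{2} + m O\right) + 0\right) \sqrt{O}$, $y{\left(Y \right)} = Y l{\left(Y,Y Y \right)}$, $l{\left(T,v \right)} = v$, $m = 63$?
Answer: $\frac{900358 i \sqrt{113}}{319225} \approx 29.982 i$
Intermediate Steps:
$y{\left(Y \right)} = Y^{3}$ ($y{\left(Y \right)} = Y Y Y = Y Y^{2} = Y^{3}$)
$D{\left(O \right)} = \sqrt{O} \left(O^{2} + 63 O\right)$ ($D{\left(O \right)} = \left(\left(O^{2} + 63 O\right) + 0\right) \sqrt{O} = \left(O^{2} + 63 O\right) \sqrt{O} = \sqrt{O} \left(O^{2} + 63 O\right)$)
$\frac{148 y{\left(-23 \right)}}{D{\left(-113 \right)}} = \frac{148 \left(-23\right)^{3}}{\left(-113\right)^{\frac{3}{2}} \left(63 - 113\right)} = \frac{148 \left(-12167\right)}{- 113 i \sqrt{113} \left(-50\right)} = - \frac{1800716}{5650 i \sqrt{113}} = - 1800716 \left(- \frac{i \sqrt{113}}{638450}\right) = \frac{900358 i \sqrt{113}}{319225}$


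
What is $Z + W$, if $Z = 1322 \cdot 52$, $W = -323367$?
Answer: $-254623$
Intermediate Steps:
$Z = 68744$
$Z + W = 68744 - 323367 = -254623$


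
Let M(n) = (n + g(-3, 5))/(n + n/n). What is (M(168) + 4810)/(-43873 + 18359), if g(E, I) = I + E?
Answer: -406530/2155933 ≈ -0.18856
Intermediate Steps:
g(E, I) = E + I
M(n) = (2 + n)/(1 + n) (M(n) = (n + (-3 + 5))/(n + n/n) = (n + 2)/(n + 1) = (2 + n)/(1 + n))
(M(168) + 4810)/(-43873 + 18359) = ((2 + 168)/(1 + 168) + 4810)/(-43873 + 18359) = (170/169 + 4810)/(-25514) = ((1/169)*170 + 4810)*(-1/25514) = (170/169 + 4810)*(-1/25514) = (813060/169)*(-1/25514) = -406530/2155933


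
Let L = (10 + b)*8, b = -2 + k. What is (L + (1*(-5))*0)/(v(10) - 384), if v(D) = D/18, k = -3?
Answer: -360/3451 ≈ -0.10432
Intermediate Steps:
v(D) = D/18 (v(D) = D*(1/18) = D/18)
b = -5 (b = -2 - 3 = -5)
L = 40 (L = (10 - 5)*8 = 5*8 = 40)
(L + (1*(-5))*0)/(v(10) - 384) = (40 + (1*(-5))*0)/((1/18)*10 - 384) = (40 - 5*0)/(5/9 - 384) = (40 + 0)/(-3451/9) = 40*(-9/3451) = -360/3451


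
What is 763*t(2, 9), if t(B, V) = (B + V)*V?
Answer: 75537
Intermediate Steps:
t(B, V) = V*(B + V)
763*t(2, 9) = 763*(9*(2 + 9)) = 763*(9*11) = 763*99 = 75537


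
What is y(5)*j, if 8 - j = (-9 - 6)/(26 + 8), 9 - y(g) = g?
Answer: 574/17 ≈ 33.765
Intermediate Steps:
y(g) = 9 - g
j = 287/34 (j = 8 - (-9 - 6)/(26 + 8) = 8 - (-15)/34 = 8 - 1*(-15/34) = 8 + 15/34 = 287/34 ≈ 8.4412)
y(5)*j = (9 - 1*5)*(287/34) = (9 - 5)*(287/34) = 4*(287/34) = 574/17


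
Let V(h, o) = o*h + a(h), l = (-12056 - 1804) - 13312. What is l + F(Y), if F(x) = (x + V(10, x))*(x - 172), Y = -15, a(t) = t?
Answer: 1813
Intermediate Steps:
l = -27172 (l = -13860 - 13312 = -27172)
V(h, o) = h + h*o (V(h, o) = o*h + h = h*o + h = h + h*o)
F(x) = (-172 + x)*(10 + 11*x) (F(x) = (x + 10*(1 + x))*(x - 172) = (x + (10 + 10*x))*(-172 + x) = (10 + 11*x)*(-172 + x) = (-172 + x)*(10 + 11*x))
l + F(Y) = -27172 + (-1720 - 1882*(-15) + 11*(-15)²) = -27172 + (-1720 + 28230 + 11*225) = -27172 + (-1720 + 28230 + 2475) = -27172 + 28985 = 1813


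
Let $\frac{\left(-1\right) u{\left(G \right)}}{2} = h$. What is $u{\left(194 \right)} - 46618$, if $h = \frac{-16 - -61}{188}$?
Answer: $- \frac{4382137}{94} \approx -46619.0$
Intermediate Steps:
$h = \frac{45}{188}$ ($h = \left(-16 + 61\right) \frac{1}{188} = 45 \cdot \frac{1}{188} = \frac{45}{188} \approx 0.23936$)
$u{\left(G \right)} = - \frac{45}{94}$ ($u{\left(G \right)} = \left(-2\right) \frac{45}{188} = - \frac{45}{94}$)
$u{\left(194 \right)} - 46618 = - \frac{45}{94} - 46618 = - \frac{4382137}{94}$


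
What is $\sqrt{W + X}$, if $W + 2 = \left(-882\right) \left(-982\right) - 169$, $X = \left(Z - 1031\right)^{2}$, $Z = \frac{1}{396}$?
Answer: $\frac{\sqrt{302483761273}}{396} \approx 1388.9$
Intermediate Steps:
$Z = \frac{1}{396} \approx 0.0025253$
$X = \frac{166688475625}{156816}$ ($X = \left(\frac{1}{396} - 1031\right)^{2} = \left(- \frac{408275}{396}\right)^{2} = \frac{166688475625}{156816} \approx 1.063 \cdot 10^{6}$)
$W = 865953$ ($W = -2 - -865955 = -2 + \left(866124 - 169\right) = -2 + 865955 = 865953$)
$\sqrt{W + X} = \sqrt{865953 + \frac{166688475625}{156816}} = \sqrt{\frac{302483761273}{156816}} = \frac{\sqrt{302483761273}}{396}$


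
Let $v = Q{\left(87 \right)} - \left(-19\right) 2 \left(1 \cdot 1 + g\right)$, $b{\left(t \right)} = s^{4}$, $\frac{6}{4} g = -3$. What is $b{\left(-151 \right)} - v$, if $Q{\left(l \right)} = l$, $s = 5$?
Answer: $576$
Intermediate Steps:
$g = -2$ ($g = \frac{2}{3} \left(-3\right) = -2$)
$b{\left(t \right)} = 625$ ($b{\left(t \right)} = 5^{4} = 625$)
$v = 49$ ($v = 87 - \left(-19\right) 2 \left(1 \cdot 1 - 2\right) = 87 - - 38 \left(1 - 2\right) = 87 - \left(-38\right) \left(-1\right) = 87 - 38 = 49$)
$b{\left(-151 \right)} - v = 625 - 49 = 576$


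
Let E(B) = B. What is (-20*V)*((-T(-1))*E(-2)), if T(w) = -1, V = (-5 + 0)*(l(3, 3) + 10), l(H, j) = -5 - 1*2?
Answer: -600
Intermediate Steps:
l(H, j) = -7 (l(H, j) = -5 - 2 = -7)
V = -15 (V = (-5 + 0)*(-7 + 10) = -5*3 = -15)
(-20*V)*((-T(-1))*E(-2)) = (-20*(-15))*(-1*(-1)*(-2)) = 300*(1*(-2)) = 300*(-2) = -600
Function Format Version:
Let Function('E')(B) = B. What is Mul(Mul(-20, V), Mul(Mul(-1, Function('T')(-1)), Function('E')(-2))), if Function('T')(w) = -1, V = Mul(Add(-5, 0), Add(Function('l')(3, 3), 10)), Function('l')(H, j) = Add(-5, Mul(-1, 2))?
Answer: -600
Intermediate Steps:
Function('l')(H, j) = -7 (Function('l')(H, j) = Add(-5, -2) = -7)
V = -15 (V = Mul(Add(-5, 0), Add(-7, 10)) = Mul(-5, 3) = -15)
Mul(Mul(-20, V), Mul(Mul(-1, Function('T')(-1)), Function('E')(-2))) = Mul(Mul(-20, -15), Mul(Mul(-1, -1), -2)) = Mul(300, Mul(1, -2)) = Mul(300, -2) = -600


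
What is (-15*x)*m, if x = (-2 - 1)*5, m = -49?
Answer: -11025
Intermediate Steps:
x = -15 (x = -3*5 = -15)
(-15*x)*m = -15*(-15)*(-49) = 225*(-49) = -11025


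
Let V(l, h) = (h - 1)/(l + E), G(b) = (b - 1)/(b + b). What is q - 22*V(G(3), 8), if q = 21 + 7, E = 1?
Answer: -175/2 ≈ -87.500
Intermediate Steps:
q = 28
G(b) = (-1 + b)/(2*b) (G(b) = (-1 + b)/((2*b)) = (-1 + b)*(1/(2*b)) = (-1 + b)/(2*b))
V(l, h) = (-1 + h)/(1 + l) (V(l, h) = (h - 1)/(l + 1) = (-1 + h)/(1 + l))
q - 22*V(G(3), 8) = 28 - 22*(-1 + 8)/(1 + (½)*(-1 + 3)/3) = 28 - 22*7/(1 + (½)*(⅓)*2) = 28 - 22*7/(1 + ⅓) = 28 - 22*7/4/3 = 28 - 33*7/2 = 28 - 22*21/4 = 28 - 231/2 = -175/2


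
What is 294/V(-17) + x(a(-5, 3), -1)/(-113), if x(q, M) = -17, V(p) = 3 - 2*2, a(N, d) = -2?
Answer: -33205/113 ≈ -293.85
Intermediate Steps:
V(p) = -1 (V(p) = 3 - 4 = -1)
294/V(-17) + x(a(-5, 3), -1)/(-113) = 294/(-1) - 17/(-113) = 294*(-1) - 17*(-1/113) = -294 + 17/113 = -33205/113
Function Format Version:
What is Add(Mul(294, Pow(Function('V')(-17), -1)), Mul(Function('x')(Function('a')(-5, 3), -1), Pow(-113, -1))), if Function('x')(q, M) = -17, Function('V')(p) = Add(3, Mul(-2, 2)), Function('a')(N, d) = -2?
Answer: Rational(-33205, 113) ≈ -293.85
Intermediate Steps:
Function('V')(p) = -1 (Function('V')(p) = Add(3, -4) = -1)
Add(Mul(294, Pow(Function('V')(-17), -1)), Mul(Function('x')(Function('a')(-5, 3), -1), Pow(-113, -1))) = Add(Mul(294, Pow(-1, -1)), Mul(-17, Pow(-113, -1))) = Add(Mul(294, -1), Mul(-17, Rational(-1, 113))) = Add(-294, Rational(17, 113)) = Rational(-33205, 113)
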